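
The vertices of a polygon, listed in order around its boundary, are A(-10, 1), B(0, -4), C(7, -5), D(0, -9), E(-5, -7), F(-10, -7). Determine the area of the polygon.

77.5

Apply the surveyor's formula: 2A = Σ (x_i·y_{i+1} − x_{i+1}·y_i), indices taken mod 6.
Σ = (40) + (28) + (-63) + (-45) + (-35) + (-80) = -155
Area = |Σ|/2 = 77.5.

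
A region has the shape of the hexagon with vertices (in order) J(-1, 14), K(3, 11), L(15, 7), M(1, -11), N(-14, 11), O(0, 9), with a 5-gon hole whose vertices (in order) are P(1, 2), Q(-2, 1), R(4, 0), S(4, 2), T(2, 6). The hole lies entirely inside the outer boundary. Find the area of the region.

301

Outer boundary:
Σ = (-53) + (-144) + (-172) + (-143) + (-126) + (9) = -629
Area = |Σ|/2 = 314.5.
Hole:
Apply the shoelace (surveyor's) formula: 2A = Σ (x_i·y_{i+1} − x_{i+1}·y_i), indices taken mod 5.
Σ = (5) + (-4) + (8) + (20) + (-2) = 27
Area = |Σ|/2 = 13.5.
Net area = 314.5 − 13.5 = 301.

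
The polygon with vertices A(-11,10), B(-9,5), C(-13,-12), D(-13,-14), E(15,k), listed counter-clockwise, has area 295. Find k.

Write out the shoelace sum; only the two edges meeting at E involve k:
2·Area = [((-13)·k − 15·(-14)) + (15·10 − (-11)·k)] + 234
       = -2·k + 594 = 590
⇒ k = 2.

2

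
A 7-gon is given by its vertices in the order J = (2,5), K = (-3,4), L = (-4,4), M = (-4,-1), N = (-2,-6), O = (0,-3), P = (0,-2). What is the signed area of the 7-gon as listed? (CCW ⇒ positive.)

Σ = (23) + (4) + (20) + (22) + (6) + (0) + (4) = 79
Signed area = Σ/2 = 39.5 (positive ⇒ counter-clockwise traversal).

39.5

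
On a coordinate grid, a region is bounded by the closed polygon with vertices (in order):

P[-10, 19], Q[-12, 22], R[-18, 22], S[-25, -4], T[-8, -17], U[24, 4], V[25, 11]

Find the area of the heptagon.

Σ = (8) + (132) + (622) + (393) + (376) + (164) + (585) = 2280
Area = |Σ|/2 = 1140.

1140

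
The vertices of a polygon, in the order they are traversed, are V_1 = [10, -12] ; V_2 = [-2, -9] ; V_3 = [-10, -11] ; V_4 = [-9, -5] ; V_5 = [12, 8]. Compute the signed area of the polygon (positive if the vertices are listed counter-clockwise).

-233.5

Σ = (-114) + (-68) + (-49) + (-12) + (-224) = -467
Signed area = Σ/2 = -233.5 (negative ⇒ clockwise traversal).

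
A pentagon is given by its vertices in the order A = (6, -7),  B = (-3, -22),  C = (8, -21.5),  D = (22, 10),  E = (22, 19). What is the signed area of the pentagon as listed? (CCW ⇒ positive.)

Apply Gauss's area formula: 2A = Σ (x_i·y_{i+1} − x_{i+1}·y_i), indices taken mod 5.
Σ = (-153) + (240.5) + (553) + (198) + (-268) = 570.5
Signed area = Σ/2 = 285.25 (positive ⇒ counter-clockwise traversal).

285.25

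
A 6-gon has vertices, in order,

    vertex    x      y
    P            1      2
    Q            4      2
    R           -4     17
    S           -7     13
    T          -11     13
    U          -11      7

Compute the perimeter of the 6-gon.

|PQ| = √((3)² + (0)²) = √9 = 3
|QR| = √((-8)² + (15)²) = √289 = 17
|RS| = √((-3)² + (-4)²) = √25 = 5
|ST| = √((-4)² + (0)²) = √16 = 4
|TU| = √((0)² + (-6)²) = √36 = 6
|UP| = √((12)² + (-5)²) = √169 = 13
Perimeter = 3 + 17 + 5 + 4 + 6 + 13 = 48.

48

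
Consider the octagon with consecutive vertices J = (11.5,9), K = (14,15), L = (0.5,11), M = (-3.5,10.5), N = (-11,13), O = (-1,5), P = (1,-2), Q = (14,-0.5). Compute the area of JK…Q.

210.5

Σ = (46.5) + (146.5) + (43.75) + (70) + (-42) + (-3) + (27.5) + (131.75) = 421
Area = |Σ|/2 = 210.5.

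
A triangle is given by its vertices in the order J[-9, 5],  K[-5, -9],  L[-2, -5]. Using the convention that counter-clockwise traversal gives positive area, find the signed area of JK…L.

29

Apply the shoelace (surveyor's) formula: 2A = Σ (x_i·y_{i+1} − x_{i+1}·y_i), indices taken mod 3.
Σ = (106) + (7) + (-55) = 58
Signed area = Σ/2 = 29 (positive ⇒ counter-clockwise traversal).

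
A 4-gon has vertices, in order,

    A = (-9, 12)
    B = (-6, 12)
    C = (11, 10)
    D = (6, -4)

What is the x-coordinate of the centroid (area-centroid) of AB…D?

287/111

Apply the shoelace formula. First the cross-terms c_i = x_i·y_{i+1} − x_{i+1}·y_i:
  -36, -192, -104, 36  ⇒  2A = -296, A = -148.
Then Σ (x_i + x_{i+1})·c_i = -2296, so x̄ = -2296 / (6·(-148)) = 287/111.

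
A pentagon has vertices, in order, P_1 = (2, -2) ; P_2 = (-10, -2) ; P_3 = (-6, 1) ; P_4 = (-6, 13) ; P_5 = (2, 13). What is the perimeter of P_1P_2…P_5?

|P_1P_2| = √((-12)² + (0)²) = √144 = 12
|P_2P_3| = √((4)² + (3)²) = √25 = 5
|P_3P_4| = √((0)² + (12)²) = √144 = 12
|P_4P_5| = √((8)² + (0)²) = √64 = 8
|P_5P_1| = √((0)² + (-15)²) = √225 = 15
Perimeter = 12 + 5 + 12 + 8 + 15 = 52.

52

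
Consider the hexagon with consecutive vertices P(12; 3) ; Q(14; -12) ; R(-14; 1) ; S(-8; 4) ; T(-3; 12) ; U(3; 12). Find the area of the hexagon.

P→Q: (12)(-12) − (14)(3) = -186
Q→R: (14)(1) − (-14)(-12) = -154
R→S: (-14)(4) − (-8)(1) = -48
S→T: (-8)(12) − (-3)(4) = -84
T→U: (-3)(12) − (3)(12) = -72
U→P: (3)(3) − (12)(12) = -135
Σ = -679
Area = |Σ|/2 = 339.5.

339.5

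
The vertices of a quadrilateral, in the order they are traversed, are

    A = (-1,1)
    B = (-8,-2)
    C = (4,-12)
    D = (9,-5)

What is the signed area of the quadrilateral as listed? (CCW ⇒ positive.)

103

Apply the shoelace formula: 2A = Σ (x_i·y_{i+1} − x_{i+1}·y_i), indices taken mod 4.
Σ = (10) + (104) + (88) + (4) = 206
Signed area = Σ/2 = 103 (positive ⇒ counter-clockwise traversal).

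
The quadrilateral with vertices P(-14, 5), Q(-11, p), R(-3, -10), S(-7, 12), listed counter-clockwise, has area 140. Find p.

Write out the shoelace sum; only the two edges meeting at Q involve p:
2·Area = [((-14)·p − (-11)·5) + ((-11)·(-10) − (-3)·p)] + 27
       = -11·p + 192 = 280
⇒ p = -8.

-8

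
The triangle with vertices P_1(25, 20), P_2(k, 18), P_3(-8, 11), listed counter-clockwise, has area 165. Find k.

-19

The doubled signed area Σ (x_i y_{i+1} − x_{i+1} y_i) is linear in k.
With k=0 it equals 159; the coefficient of k is -9 (from the two edges through P_2).
So -9·k + 159 = 2·165 = 330 ⇒ k = -19.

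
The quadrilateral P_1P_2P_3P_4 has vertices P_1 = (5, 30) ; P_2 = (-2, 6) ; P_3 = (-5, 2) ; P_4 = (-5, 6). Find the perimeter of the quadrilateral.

|P_1P_2| = √((-7)² + (-24)²) = √625 = 25
|P_2P_3| = √((-3)² + (-4)²) = √25 = 5
|P_3P_4| = √((0)² + (4)²) = √16 = 4
|P_4P_1| = √((10)² + (24)²) = √676 = 26
Perimeter = 25 + 5 + 4 + 26 = 60.

60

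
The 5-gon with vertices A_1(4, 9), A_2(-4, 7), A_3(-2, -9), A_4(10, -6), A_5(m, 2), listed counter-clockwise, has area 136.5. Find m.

The doubled signed area Σ (x_i y_{i+1} − x_{i+1} y_i) is linear in m.
With m=0 it equals 228; the coefficient of m is 15 (from the two edges through A_5).
So 15·m + 228 = 2·136.5 = 273 ⇒ m = 3.

3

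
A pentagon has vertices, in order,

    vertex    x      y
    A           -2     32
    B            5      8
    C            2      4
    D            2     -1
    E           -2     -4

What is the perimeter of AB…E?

76

|AB| = √((7)² + (-24)²) = √625 = 25
|BC| = √((-3)² + (-4)²) = √25 = 5
|CD| = √((0)² + (-5)²) = √25 = 5
|DE| = √((-4)² + (-3)²) = √25 = 5
|EA| = √((0)² + (36)²) = √1296 = 36
Perimeter = 25 + 5 + 5 + 5 + 36 = 76.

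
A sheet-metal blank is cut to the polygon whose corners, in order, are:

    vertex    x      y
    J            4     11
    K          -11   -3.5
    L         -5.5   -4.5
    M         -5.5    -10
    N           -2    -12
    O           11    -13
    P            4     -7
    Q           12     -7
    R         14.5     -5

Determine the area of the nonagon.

Cross-terms: 107, 30.25, 30.25, 46, 158, -25, 56, 41.5, 179.5  ⇒  Σ = 623.5
Area = |Σ|/2 = 311.75.

311.75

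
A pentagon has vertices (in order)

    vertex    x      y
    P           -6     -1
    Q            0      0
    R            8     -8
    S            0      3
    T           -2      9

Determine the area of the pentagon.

Cross-terms: 0, 0, 24, 6, 56  ⇒  Σ = 86
Area = |Σ|/2 = 43.

43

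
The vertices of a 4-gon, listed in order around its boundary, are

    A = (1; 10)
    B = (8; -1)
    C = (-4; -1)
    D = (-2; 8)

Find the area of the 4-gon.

77.5

Apply the shoelace formula: 2A = Σ (x_i·y_{i+1} − x_{i+1}·y_i), indices taken mod 4.
A→B: (1)(-1) − (8)(10) = -81
B→C: (8)(-1) − (-4)(-1) = -12
C→D: (-4)(8) − (-2)(-1) = -34
D→A: (-2)(10) − (1)(8) = -28
Σ = -155
Area = |Σ|/2 = 77.5.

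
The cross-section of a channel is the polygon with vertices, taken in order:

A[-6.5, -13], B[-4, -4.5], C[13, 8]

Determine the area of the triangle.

56.625

Apply Gauss's area formula: 2A = Σ (x_i·y_{i+1} − x_{i+1}·y_i), indices taken mod 3.
Cross-terms: -22.75, 26.5, -117  ⇒  Σ = -113.25
Area = |Σ|/2 = 56.625.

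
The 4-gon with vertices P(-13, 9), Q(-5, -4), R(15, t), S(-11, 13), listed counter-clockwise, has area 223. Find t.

The doubled signed area Σ (x_i y_{i+1} − x_{i+1} y_i) is linear in t.
With t=0 it equals 422; the coefficient of t is 6 (from the two edges through R).
So 6·t + 422 = 2·223 = 446 ⇒ t = 4.

4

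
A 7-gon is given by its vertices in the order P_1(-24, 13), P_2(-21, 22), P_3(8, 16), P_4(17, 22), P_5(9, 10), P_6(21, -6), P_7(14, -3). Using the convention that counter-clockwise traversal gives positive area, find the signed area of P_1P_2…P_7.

-512

Σ = (-255) + (-512) + (-96) + (-28) + (-264) + (21) + (110) = -1024
Signed area = Σ/2 = -512 (negative ⇒ clockwise traversal).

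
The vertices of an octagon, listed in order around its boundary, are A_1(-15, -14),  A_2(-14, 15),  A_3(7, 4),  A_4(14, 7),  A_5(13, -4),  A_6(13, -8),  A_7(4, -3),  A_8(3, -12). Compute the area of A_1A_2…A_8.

528

Σ = (-421) + (-161) + (-7) + (-147) + (-52) + (-7) + (-39) + (-222) = -1056
Area = |Σ|/2 = 528.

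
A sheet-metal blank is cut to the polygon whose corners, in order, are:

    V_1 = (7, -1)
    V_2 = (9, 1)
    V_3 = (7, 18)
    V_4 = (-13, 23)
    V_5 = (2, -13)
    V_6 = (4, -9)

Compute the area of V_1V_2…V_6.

391

Σ = (16) + (155) + (395) + (123) + (34) + (59) = 782
Area = |Σ|/2 = 391.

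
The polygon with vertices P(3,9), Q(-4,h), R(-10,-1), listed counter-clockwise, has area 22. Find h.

7

The doubled signed area Σ (x_i y_{i+1} − x_{i+1} y_i) is linear in h.
With h=0 it equals -47; the coefficient of h is 13 (from the two edges through Q).
So 13·h + -47 = 2·22 = 44 ⇒ h = 7.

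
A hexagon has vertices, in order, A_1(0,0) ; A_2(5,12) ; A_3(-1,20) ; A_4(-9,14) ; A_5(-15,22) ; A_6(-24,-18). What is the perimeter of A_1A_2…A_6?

|A_1A_2| = √((5)² + (12)²) = √169 = 13
|A_2A_3| = √((-6)² + (8)²) = √100 = 10
|A_3A_4| = √((-8)² + (-6)²) = √100 = 10
|A_4A_5| = √((-6)² + (8)²) = √100 = 10
|A_5A_6| = √((-9)² + (-40)²) = √1681 = 41
|A_6A_1| = √((24)² + (18)²) = √900 = 30
Perimeter = 13 + 10 + 10 + 10 + 41 + 30 = 114.

114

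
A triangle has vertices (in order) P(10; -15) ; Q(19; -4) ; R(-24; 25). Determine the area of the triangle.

367

Cross-terms: 245, 379, 110  ⇒  Σ = 734
Area = |Σ|/2 = 367.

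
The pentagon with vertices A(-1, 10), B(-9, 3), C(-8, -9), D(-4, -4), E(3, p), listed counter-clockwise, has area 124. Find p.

Write out the shoelace sum; only the two edges meeting at E involve p:
2·Area = [((-4)·p − 3·(-4)) + (3·10 − (-1)·p)] + 188
       = -3·p + 230 = 248
⇒ p = -6.

-6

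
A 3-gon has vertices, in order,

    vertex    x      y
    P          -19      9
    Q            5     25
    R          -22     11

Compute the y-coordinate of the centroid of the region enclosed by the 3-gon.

Apply the surveyor's formula. First the cross-terms c_i = x_i·y_{i+1} − x_{i+1}·y_i:
  -520, 605, 11  ⇒  2A = 96, A = 48.
Then Σ (y_i + y_{i+1})·c_i = 4320, so ȳ = 4320 / (6·48) = 15.

15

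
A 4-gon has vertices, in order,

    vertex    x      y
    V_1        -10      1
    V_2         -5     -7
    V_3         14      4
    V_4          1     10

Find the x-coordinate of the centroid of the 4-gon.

118/195

Apply the shoelace (surveyor's) formula. First the cross-terms c_i = x_i·y_{i+1} − x_{i+1}·y_i:
  75, 78, 136, 101  ⇒  2A = 390, A = 195.
Then Σ (x_i + x_{i+1})·c_i = 708, so x̄ = 708 / (6·195) = 118/195.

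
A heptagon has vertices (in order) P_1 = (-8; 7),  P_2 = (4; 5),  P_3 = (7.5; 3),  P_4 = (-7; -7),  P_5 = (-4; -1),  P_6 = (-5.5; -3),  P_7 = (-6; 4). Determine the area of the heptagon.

94.75

Apply Gauss's area formula: 2A = Σ (x_i·y_{i+1} − x_{i+1}·y_i), indices taken mod 7.
Σ = (-68) + (-25.5) + (-31.5) + (-21) + (6.5) + (-40) + (-10) = -189.5
Area = |Σ|/2 = 94.75.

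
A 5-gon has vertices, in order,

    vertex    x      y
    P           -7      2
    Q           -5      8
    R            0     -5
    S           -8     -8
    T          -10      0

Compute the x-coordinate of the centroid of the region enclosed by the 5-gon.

Apply the shoelace formula. First the cross-terms c_i = x_i·y_{i+1} − x_{i+1}·y_i:
  -46, 25, -40, -80, -20  ⇒  2A = -161, A = -80.5.
Then Σ (x_i + x_{i+1})·c_i = 2527, so x̄ = 2527 / (6·(-80.5)) = -361/69.

-361/69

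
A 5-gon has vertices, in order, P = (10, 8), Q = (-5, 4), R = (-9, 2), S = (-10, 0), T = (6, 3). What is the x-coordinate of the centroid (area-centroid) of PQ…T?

Apply the shoelace formula. First the cross-terms c_i = x_i·y_{i+1} − x_{i+1}·y_i:
  80, 26, 20, -30, 18  ⇒  2A = 114, A = 57.
Then Σ (x_i + x_{i+1})·c_i = 64, so x̄ = 64 / (6·57) = 32/171.

32/171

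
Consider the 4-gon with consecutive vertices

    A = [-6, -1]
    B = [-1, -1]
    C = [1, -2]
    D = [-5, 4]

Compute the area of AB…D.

15.5

Apply the shoelace formula: 2A = Σ (x_i·y_{i+1} − x_{i+1}·y_i), indices taken mod 4.
Σ = (5) + (3) + (-6) + (29) = 31
Area = |Σ|/2 = 15.5.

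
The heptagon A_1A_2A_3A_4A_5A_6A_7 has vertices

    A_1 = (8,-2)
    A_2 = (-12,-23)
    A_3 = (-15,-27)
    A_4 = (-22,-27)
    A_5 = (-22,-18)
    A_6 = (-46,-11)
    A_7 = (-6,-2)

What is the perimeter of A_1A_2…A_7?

|A_1A_2| = √((-20)² + (-21)²) = √841 = 29
|A_2A_3| = √((-3)² + (-4)²) = √25 = 5
|A_3A_4| = √((-7)² + (0)²) = √49 = 7
|A_4A_5| = √((0)² + (9)²) = √81 = 9
|A_5A_6| = √((-24)² + (7)²) = √625 = 25
|A_6A_7| = √((40)² + (9)²) = √1681 = 41
|A_7A_1| = √((14)² + (0)²) = √196 = 14
Perimeter = 29 + 5 + 7 + 9 + 25 + 41 + 14 = 130.

130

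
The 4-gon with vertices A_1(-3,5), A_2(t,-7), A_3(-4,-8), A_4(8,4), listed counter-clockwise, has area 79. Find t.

-5

Write out the shoelace sum; only the two edges meeting at A_2 involve t:
2·Area = [((-3)·(-7) − t·5) + (t·(-8) − (-4)·(-7))] + 100
       = -13·t + 93 = 158
⇒ t = -5.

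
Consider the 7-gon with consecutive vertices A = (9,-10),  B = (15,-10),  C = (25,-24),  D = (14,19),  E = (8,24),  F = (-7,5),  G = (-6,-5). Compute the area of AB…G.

661.5

Apply Gauss's area formula: 2A = Σ (x_i·y_{i+1} − x_{i+1}·y_i), indices taken mod 7.
Σ = (60) + (-110) + (811) + (184) + (208) + (65) + (105) = 1323
Area = |Σ|/2 = 661.5.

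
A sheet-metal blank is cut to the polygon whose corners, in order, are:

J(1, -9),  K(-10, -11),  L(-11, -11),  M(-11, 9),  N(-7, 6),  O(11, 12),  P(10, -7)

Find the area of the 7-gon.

Apply the surveyor's formula: 2A = Σ (x_i·y_{i+1} − x_{i+1}·y_i), indices taken mod 7.
Σ = (-101) + (-11) + (-220) + (-3) + (-150) + (-197) + (-83) = -765
Area = |Σ|/2 = 382.5.

382.5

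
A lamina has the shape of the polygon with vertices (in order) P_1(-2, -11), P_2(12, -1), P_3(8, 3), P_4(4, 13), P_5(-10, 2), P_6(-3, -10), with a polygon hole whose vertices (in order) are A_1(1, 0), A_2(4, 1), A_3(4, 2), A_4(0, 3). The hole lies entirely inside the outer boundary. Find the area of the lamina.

256.5

Outer boundary:
P_1→P_2: (-2)(-1) − (12)(-11) = 134
P_2→P_3: (12)(3) − (8)(-1) = 44
P_3→P_4: (8)(13) − (4)(3) = 92
P_4→P_5: (4)(2) − (-10)(13) = 138
P_5→P_6: (-10)(-10) − (-3)(2) = 106
P_6→P_1: (-3)(-11) − (-2)(-10) = 13
Σ = 527
Area = |Σ|/2 = 263.5.
Hole:
Apply Gauss's area formula: 2A = Σ (x_i·y_{i+1} − x_{i+1}·y_i), indices taken mod 4.
A_1→A_2: (1)(1) − (4)(0) = 1
A_2→A_3: (4)(2) − (4)(1) = 4
A_3→A_4: (4)(3) − (0)(2) = 12
A_4→A_1: (0)(0) − (1)(3) = -3
Σ = 14
Area = |Σ|/2 = 7.
Net area = 263.5 − 7 = 256.5.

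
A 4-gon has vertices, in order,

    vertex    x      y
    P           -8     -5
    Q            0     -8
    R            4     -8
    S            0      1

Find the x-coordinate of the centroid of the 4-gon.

Apply the surveyor's formula. First the cross-terms c_i = x_i·y_{i+1} − x_{i+1}·y_i:
  64, 32, 4, 8  ⇒  2A = 108, A = 54.
Then Σ (x_i + x_{i+1})·c_i = -432, so x̄ = -432 / (6·54) = -4/3.

-4/3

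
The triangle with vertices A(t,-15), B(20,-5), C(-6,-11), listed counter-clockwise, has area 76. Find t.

2

Write out the shoelace sum; only the two edges meeting at A involve t:
2·Area = [((-6)·(-15) − t·(-11)) + (t·(-5) − 20·(-15))] + -250
       = 6·t + 140 = 152
⇒ t = 2.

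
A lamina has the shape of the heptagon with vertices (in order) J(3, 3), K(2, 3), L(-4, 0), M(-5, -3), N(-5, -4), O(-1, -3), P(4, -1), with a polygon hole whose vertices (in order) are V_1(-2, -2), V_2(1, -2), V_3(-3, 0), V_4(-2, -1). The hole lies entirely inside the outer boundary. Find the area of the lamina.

33

Outer boundary:
Apply the shoelace (surveyor's) formula: 2A = Σ (x_i·y_{i+1} − x_{i+1}·y_i), indices taken mod 7.
Σ = (3) + (12) + (12) + (5) + (11) + (13) + (15) = 71
Area = |Σ|/2 = 35.5.
Hole:
Apply Gauss's area formula: 2A = Σ (x_i·y_{i+1} − x_{i+1}·y_i), indices taken mod 4.
Σ = (6) + (-6) + (3) + (2) = 5
Area = |Σ|/2 = 2.5.
Net area = 35.5 − 2.5 = 33.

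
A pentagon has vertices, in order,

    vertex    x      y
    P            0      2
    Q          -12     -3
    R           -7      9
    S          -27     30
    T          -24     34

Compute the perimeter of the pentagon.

100

|PQ| = √((-12)² + (-5)²) = √169 = 13
|QR| = √((5)² + (12)²) = √169 = 13
|RS| = √((-20)² + (21)²) = √841 = 29
|ST| = √((3)² + (4)²) = √25 = 5
|TP| = √((24)² + (-32)²) = √1600 = 40
Perimeter = 13 + 13 + 29 + 5 + 40 = 100.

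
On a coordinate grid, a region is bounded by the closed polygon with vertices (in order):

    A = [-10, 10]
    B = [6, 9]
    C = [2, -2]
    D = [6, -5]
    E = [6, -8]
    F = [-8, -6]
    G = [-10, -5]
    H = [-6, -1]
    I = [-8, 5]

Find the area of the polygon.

202

Apply the shoelace (surveyor's) formula: 2A = Σ (x_i·y_{i+1} − x_{i+1}·y_i), indices taken mod 9.
A→B: (-10)(9) − (6)(10) = -150
B→C: (6)(-2) − (2)(9) = -30
C→D: (2)(-5) − (6)(-2) = 2
D→E: (6)(-8) − (6)(-5) = -18
E→F: (6)(-6) − (-8)(-8) = -100
F→G: (-8)(-5) − (-10)(-6) = -20
G→H: (-10)(-1) − (-6)(-5) = -20
H→I: (-6)(5) − (-8)(-1) = -38
I→A: (-8)(10) − (-10)(5) = -30
Σ = -404
Area = |Σ|/2 = 202.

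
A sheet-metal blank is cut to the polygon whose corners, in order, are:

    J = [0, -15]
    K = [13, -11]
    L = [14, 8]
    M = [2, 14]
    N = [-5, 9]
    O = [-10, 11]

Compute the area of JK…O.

453

Apply the surveyor's formula: 2A = Σ (x_i·y_{i+1} − x_{i+1}·y_i), indices taken mod 6.
Σ = (195) + (258) + (180) + (88) + (35) + (150) = 906
Area = |Σ|/2 = 453.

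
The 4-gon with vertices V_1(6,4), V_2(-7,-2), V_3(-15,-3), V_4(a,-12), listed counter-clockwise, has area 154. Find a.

Write out the shoelace sum; only the two edges meeting at V_4 involve a:
2·Area = [((-15)·(-12) − a·(-3)) + (a·4 − 6·(-12))] + 7
       = 7·a + 259 = 308
⇒ a = 7.

7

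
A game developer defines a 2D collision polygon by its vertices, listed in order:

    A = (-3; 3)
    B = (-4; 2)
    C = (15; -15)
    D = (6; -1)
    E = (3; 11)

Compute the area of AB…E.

Σ = (6) + (30) + (75) + (69) + (42) = 222
Area = |Σ|/2 = 111.

111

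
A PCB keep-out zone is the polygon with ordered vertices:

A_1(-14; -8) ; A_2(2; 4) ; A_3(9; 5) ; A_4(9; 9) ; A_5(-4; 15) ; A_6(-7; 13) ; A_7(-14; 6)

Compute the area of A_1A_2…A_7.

Cross-terms: -40, -26, 36, 171, 53, 140, 196  ⇒  Σ = 530
Area = |Σ|/2 = 265.

265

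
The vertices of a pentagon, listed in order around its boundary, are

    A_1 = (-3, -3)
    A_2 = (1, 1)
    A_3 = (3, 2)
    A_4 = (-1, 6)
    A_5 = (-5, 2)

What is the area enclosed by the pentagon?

Apply the surveyor's formula: 2A = Σ (x_i·y_{i+1} − x_{i+1}·y_i), indices taken mod 5.
A_1→A_2: (-3)(1) − (1)(-3) = 0
A_2→A_3: (1)(2) − (3)(1) = -1
A_3→A_4: (3)(6) − (-1)(2) = 20
A_4→A_5: (-1)(2) − (-5)(6) = 28
A_5→A_1: (-5)(-3) − (-3)(2) = 21
Σ = 68
Area = |Σ|/2 = 34.

34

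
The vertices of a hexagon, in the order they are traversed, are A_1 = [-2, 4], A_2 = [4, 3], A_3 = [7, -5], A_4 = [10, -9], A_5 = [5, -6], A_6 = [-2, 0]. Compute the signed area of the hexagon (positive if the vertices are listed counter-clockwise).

-55.5

Apply the shoelace (surveyor's) formula: 2A = Σ (x_i·y_{i+1} − x_{i+1}·y_i), indices taken mod 6.
A_1→A_2: (-2)(3) − (4)(4) = -22
A_2→A_3: (4)(-5) − (7)(3) = -41
A_3→A_4: (7)(-9) − (10)(-5) = -13
A_4→A_5: (10)(-6) − (5)(-9) = -15
A_5→A_6: (5)(0) − (-2)(-6) = -12
A_6→A_1: (-2)(4) − (-2)(0) = -8
Σ = -111
Signed area = Σ/2 = -55.5 (negative ⇒ clockwise traversal).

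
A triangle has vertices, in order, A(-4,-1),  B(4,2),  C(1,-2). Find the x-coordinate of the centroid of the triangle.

Apply the shoelace (surveyor's) formula. First the cross-terms c_i = x_i·y_{i+1} − x_{i+1}·y_i:
  -4, -10, -9  ⇒  2A = -23, A = -11.5.
Then Σ (x_i + x_{i+1})·c_i = -23, so x̄ = -23 / (6·(-11.5)) = 1/3.

1/3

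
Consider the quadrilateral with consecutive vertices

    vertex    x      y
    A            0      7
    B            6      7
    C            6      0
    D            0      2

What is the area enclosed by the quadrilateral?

Apply the surveyor's formula: 2A = Σ (x_i·y_{i+1} − x_{i+1}·y_i), indices taken mod 4.
A→B: (0)(7) − (6)(7) = -42
B→C: (6)(0) − (6)(7) = -42
C→D: (6)(2) − (0)(0) = 12
D→A: (0)(7) − (0)(2) = 0
Σ = -72
Area = |Σ|/2 = 36.

36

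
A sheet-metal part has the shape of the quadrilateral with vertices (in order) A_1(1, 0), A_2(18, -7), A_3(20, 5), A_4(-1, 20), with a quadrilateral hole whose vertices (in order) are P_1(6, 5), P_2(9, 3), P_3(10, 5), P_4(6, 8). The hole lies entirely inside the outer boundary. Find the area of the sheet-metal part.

294

Outer boundary:
Σ = (-7) + (230) + (405) + (-20) = 608
Area = |Σ|/2 = 304.
Hole:
Cross-terms: -27, 15, 50, -18  ⇒  Σ = 20
Area = |Σ|/2 = 10.
Net area = 304 − 10 = 294.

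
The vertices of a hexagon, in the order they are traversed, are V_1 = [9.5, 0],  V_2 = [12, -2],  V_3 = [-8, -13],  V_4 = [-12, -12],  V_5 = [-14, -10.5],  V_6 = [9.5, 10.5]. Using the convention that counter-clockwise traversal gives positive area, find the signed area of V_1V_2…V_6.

Apply the surveyor's formula: 2A = Σ (x_i·y_{i+1} − x_{i+1}·y_i), indices taken mod 6.
V_1→V_2: (9.5)(-2) − (12)(0) = -19
V_2→V_3: (12)(-13) − (-8)(-2) = -172
V_3→V_4: (-8)(-12) − (-12)(-13) = -60
V_4→V_5: (-12)(-10.5) − (-14)(-12) = -42
V_5→V_6: (-14)(10.5) − (9.5)(-10.5) = -47.25
V_6→V_1: (9.5)(0) − (9.5)(10.5) = -99.75
Σ = -440
Signed area = Σ/2 = -220 (negative ⇒ clockwise traversal).

-220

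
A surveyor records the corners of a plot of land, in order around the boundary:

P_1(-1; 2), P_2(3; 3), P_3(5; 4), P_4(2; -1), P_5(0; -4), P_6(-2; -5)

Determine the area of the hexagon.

25

P_1→P_2: (-1)(3) − (3)(2) = -9
P_2→P_3: (3)(4) − (5)(3) = -3
P_3→P_4: (5)(-1) − (2)(4) = -13
P_4→P_5: (2)(-4) − (0)(-1) = -8
P_5→P_6: (0)(-5) − (-2)(-4) = -8
P_6→P_1: (-2)(2) − (-1)(-5) = -9
Σ = -50
Area = |Σ|/2 = 25.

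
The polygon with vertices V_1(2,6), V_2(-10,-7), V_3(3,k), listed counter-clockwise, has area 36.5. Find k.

Write out the shoelace sum; only the two edges meeting at V_3 involve k:
2·Area = [((-10)·k − 3·(-7)) + (3·6 − 2·k)] + 46
       = -12·k + 85 = 73
⇒ k = 1.

1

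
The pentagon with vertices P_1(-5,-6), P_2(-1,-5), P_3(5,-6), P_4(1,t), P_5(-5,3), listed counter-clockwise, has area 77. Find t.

5

Write out the shoelace sum; only the two edges meeting at P_4 involve t:
2·Area = [(5·t − 1·(-6)) + (1·3 − (-5)·t)] + 95
       = 10·t + 104 = 154
⇒ t = 5.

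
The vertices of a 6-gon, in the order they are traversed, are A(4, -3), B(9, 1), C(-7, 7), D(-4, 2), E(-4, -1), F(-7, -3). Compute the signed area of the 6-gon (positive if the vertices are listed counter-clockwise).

82.5

Apply Gauss's area formula: 2A = Σ (x_i·y_{i+1} − x_{i+1}·y_i), indices taken mod 6.
Σ = (31) + (70) + (14) + (12) + (5) + (33) = 165
Signed area = Σ/2 = 82.5 (positive ⇒ counter-clockwise traversal).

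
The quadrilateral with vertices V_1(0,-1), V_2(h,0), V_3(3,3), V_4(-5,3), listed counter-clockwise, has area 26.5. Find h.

Write out the shoelace sum; only the two edges meeting at V_2 involve h:
2·Area = [(0·0 − h·(-1)) + (h·3 − 3·0)] + 29
       = 4·h + 29 = 53
⇒ h = 6.

6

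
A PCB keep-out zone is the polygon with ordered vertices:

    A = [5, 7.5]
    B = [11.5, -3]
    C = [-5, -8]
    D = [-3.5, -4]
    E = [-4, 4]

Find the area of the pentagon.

Σ = (-101.25) + (-107) + (-8) + (-30) + (-50) = -296.25
Area = |Σ|/2 = 148.125.

148.125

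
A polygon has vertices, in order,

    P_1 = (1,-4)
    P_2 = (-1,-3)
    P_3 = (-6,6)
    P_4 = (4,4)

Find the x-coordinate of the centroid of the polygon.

Apply the shoelace formula. First the cross-terms c_i = x_i·y_{i+1} − x_{i+1}·y_i:
  -7, -24, -48, -20  ⇒  2A = -99, A = -49.5.
Then Σ (x_i + x_{i+1})·c_i = 164, so x̄ = 164 / (6·(-49.5)) = -164/297.

-164/297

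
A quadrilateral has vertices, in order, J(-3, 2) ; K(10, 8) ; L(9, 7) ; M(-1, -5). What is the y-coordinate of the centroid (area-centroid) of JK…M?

Apply the surveyor's formula. First the cross-terms c_i = x_i·y_{i+1} − x_{i+1}·y_i:
  -44, -2, -38, -17  ⇒  2A = -101, A = -50.5.
Then Σ (y_i + y_{i+1})·c_i = -495, so ȳ = -495 / (6·(-50.5)) = 165/101.

165/101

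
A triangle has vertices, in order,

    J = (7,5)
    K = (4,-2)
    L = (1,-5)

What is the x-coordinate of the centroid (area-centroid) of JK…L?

Apply the shoelace (surveyor's) formula. First the cross-terms c_i = x_i·y_{i+1} − x_{i+1}·y_i:
  -34, -18, 40  ⇒  2A = -12, A = -6.
Then Σ (x_i + x_{i+1})·c_i = -144, so x̄ = -144 / (6·(-6)) = 4.

4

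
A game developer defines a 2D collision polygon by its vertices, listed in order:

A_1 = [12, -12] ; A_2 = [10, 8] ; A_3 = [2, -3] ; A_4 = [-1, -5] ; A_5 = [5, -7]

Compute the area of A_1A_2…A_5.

106.5

Apply the shoelace (surveyor's) formula: 2A = Σ (x_i·y_{i+1} − x_{i+1}·y_i), indices taken mod 5.
Cross-terms: 216, -46, -13, 32, 24  ⇒  Σ = 213
Area = |Σ|/2 = 106.5.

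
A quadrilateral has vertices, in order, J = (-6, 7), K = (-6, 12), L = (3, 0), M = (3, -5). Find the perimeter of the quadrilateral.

40

|JK| = √((0)² + (5)²) = √25 = 5
|KL| = √((9)² + (-12)²) = √225 = 15
|LM| = √((0)² + (-5)²) = √25 = 5
|MJ| = √((-9)² + (12)²) = √225 = 15
Perimeter = 5 + 15 + 5 + 15 = 40.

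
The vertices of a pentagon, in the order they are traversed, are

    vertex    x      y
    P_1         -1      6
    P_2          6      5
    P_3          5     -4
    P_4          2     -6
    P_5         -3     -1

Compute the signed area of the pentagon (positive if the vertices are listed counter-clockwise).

Apply the surveyor's formula: 2A = Σ (x_i·y_{i+1} − x_{i+1}·y_i), indices taken mod 5.
P_1→P_2: (-1)(5) − (6)(6) = -41
P_2→P_3: (6)(-4) − (5)(5) = -49
P_3→P_4: (5)(-6) − (2)(-4) = -22
P_4→P_5: (2)(-1) − (-3)(-6) = -20
P_5→P_1: (-3)(6) − (-1)(-1) = -19
Σ = -151
Signed area = Σ/2 = -75.5 (negative ⇒ clockwise traversal).

-75.5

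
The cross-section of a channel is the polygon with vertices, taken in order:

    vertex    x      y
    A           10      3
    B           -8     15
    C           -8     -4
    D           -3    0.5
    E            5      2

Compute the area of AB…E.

148.25

Apply Gauss's area formula: 2A = Σ (x_i·y_{i+1} − x_{i+1}·y_i), indices taken mod 5.
Σ = (174) + (152) + (-16) + (-8.5) + (-5) = 296.5
Area = |Σ|/2 = 148.25.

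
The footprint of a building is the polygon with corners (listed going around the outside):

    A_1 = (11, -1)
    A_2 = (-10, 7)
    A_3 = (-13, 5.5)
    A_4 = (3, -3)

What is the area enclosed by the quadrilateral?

Apply the surveyor's formula: 2A = Σ (x_i·y_{i+1} − x_{i+1}·y_i), indices taken mod 4.
Σ = (67) + (36) + (22.5) + (30) = 155.5
Area = |Σ|/2 = 77.75.

77.75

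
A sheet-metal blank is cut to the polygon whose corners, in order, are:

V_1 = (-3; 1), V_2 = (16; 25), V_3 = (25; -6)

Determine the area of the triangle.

Apply the surveyor's formula: 2A = Σ (x_i·y_{i+1} − x_{i+1}·y_i), indices taken mod 3.
Cross-terms: -91, -721, 7  ⇒  Σ = -805
Area = |Σ|/2 = 402.5.

402.5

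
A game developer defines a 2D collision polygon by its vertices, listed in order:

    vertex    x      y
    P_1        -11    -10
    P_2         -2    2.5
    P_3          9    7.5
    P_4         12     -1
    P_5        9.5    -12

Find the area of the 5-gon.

272.75

Apply the shoelace formula: 2A = Σ (x_i·y_{i+1} − x_{i+1}·y_i), indices taken mod 5.
Σ = (-47.5) + (-37.5) + (-99) + (-134.5) + (-227) = -545.5
Area = |Σ|/2 = 272.75.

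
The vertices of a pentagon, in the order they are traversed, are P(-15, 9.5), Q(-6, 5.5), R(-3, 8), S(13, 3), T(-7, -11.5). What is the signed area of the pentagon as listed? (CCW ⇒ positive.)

-268.75

Cross-terms: -25.5, -31.5, -113, -128.5, -239  ⇒  Σ = -537.5
Signed area = Σ/2 = -268.75 (negative ⇒ clockwise traversal).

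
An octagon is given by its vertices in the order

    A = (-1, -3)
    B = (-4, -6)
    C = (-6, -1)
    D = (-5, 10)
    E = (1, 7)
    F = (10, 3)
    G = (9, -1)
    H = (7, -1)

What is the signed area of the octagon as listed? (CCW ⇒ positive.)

Apply Gauss's area formula: 2A = Σ (x_i·y_{i+1} − x_{i+1}·y_i), indices taken mod 8.
A→B: (-1)(-6) − (-4)(-3) = -6
B→C: (-4)(-1) − (-6)(-6) = -32
C→D: (-6)(10) − (-5)(-1) = -65
D→E: (-5)(7) − (1)(10) = -45
E→F: (1)(3) − (10)(7) = -67
F→G: (10)(-1) − (9)(3) = -37
G→H: (9)(-1) − (7)(-1) = -2
H→A: (7)(-3) − (-1)(-1) = -22
Σ = -276
Signed area = Σ/2 = -138 (negative ⇒ clockwise traversal).

-138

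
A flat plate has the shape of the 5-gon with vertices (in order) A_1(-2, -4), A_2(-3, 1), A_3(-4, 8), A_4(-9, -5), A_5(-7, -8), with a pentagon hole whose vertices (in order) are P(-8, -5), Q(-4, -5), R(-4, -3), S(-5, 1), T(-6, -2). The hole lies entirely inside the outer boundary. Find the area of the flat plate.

42

Outer boundary:
A_1→A_2: (-2)(1) − (-3)(-4) = -14
A_2→A_3: (-3)(8) − (-4)(1) = -20
A_3→A_4: (-4)(-5) − (-9)(8) = 92
A_4→A_5: (-9)(-8) − (-7)(-5) = 37
A_5→A_1: (-7)(-4) − (-2)(-8) = 12
Σ = 107
Area = |Σ|/2 = 53.5.
Hole:
Cross-terms: 20, -8, -19, 16, 14  ⇒  Σ = 23
Area = |Σ|/2 = 11.5.
Net area = 53.5 − 11.5 = 42.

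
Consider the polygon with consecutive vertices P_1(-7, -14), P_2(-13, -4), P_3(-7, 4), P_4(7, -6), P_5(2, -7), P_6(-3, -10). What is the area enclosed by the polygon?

163

Apply the surveyor's formula: 2A = Σ (x_i·y_{i+1} − x_{i+1}·y_i), indices taken mod 6.
Σ = (-154) + (-80) + (14) + (-37) + (-41) + (-28) = -326
Area = |Σ|/2 = 163.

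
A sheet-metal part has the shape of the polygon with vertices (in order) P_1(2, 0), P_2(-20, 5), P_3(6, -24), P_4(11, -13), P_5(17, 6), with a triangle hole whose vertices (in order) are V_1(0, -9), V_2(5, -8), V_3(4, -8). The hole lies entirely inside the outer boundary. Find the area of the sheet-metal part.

Outer boundary:
Apply the surveyor's formula: 2A = Σ (x_i·y_{i+1} − x_{i+1}·y_i), indices taken mod 5.
Σ = (10) + (450) + (186) + (287) + (-12) = 921
Area = |Σ|/2 = 460.5.
Hole:
Apply the shoelace formula: 2A = Σ (x_i·y_{i+1} − x_{i+1}·y_i), indices taken mod 3.
Cross-terms: 45, -8, -36  ⇒  Σ = 1
Area = |Σ|/2 = 0.5.
Net area = 460.5 − 0.5 = 460.

460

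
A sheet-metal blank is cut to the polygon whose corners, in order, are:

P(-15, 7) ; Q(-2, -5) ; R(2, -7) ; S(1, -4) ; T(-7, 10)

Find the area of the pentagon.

97.5

Cross-terms: 89, 24, -1, -18, 101  ⇒  Σ = 195
Area = |Σ|/2 = 97.5.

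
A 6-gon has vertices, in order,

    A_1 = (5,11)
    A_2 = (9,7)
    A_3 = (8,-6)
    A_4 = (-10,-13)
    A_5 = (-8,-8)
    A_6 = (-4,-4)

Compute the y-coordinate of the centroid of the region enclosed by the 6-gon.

-365/193

Apply the shoelace (surveyor's) formula. First the cross-terms c_i = x_i·y_{i+1} − x_{i+1}·y_i:
  -64, -110, -164, -24, 0, -24  ⇒  2A = -386, A = -193.
Then Σ (y_i + y_{i+1})·c_i = 2190, so ȳ = 2190 / (6·(-193)) = -365/193.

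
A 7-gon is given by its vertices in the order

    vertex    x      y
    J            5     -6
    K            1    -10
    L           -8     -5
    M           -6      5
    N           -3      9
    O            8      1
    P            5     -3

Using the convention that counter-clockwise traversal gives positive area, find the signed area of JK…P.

Apply the shoelace (surveyor's) formula: 2A = Σ (x_i·y_{i+1} − x_{i+1}·y_i), indices taken mod 7.
Cross-terms: -44, -85, -70, -39, -75, -29, -15  ⇒  Σ = -357
Signed area = Σ/2 = -178.5 (negative ⇒ clockwise traversal).

-178.5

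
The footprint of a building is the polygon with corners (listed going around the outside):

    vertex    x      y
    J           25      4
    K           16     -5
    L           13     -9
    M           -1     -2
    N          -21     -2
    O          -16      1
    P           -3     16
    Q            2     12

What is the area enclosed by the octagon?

J→K: (25)(-5) − (16)(4) = -189
K→L: (16)(-9) − (13)(-5) = -79
L→M: (13)(-2) − (-1)(-9) = -35
M→N: (-1)(-2) − (-21)(-2) = -40
N→O: (-21)(1) − (-16)(-2) = -53
O→P: (-16)(16) − (-3)(1) = -253
P→Q: (-3)(12) − (2)(16) = -68
Q→J: (2)(4) − (25)(12) = -292
Σ = -1009
Area = |Σ|/2 = 504.5.

504.5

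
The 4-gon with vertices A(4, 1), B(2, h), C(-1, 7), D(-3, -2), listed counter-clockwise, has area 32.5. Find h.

Write out the shoelace sum; only the two edges meeting at B involve h:
2·Area = [(4·h − 2·1) + (2·7 − (-1)·h)] + 28
       = 5·h + 40 = 65
⇒ h = 5.

5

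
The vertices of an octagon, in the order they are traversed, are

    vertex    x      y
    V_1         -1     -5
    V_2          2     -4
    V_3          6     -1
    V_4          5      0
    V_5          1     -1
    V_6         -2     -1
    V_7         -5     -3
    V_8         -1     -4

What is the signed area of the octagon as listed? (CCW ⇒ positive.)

Cross-terms: 14, 22, 5, -5, -3, 1, 17, 1  ⇒  Σ = 52
Signed area = Σ/2 = 26 (positive ⇒ counter-clockwise traversal).

26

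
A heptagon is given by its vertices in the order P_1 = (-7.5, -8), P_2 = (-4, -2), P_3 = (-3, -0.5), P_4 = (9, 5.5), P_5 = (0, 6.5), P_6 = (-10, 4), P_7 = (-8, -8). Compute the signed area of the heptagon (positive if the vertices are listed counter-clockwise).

Apply the surveyor's formula: 2A = Σ (x_i·y_{i+1} − x_{i+1}·y_i), indices taken mod 7.
Cross-terms: -17, -4, -12, 58.5, 65, 112, 4  ⇒  Σ = 206.5
Signed area = Σ/2 = 103.25 (positive ⇒ counter-clockwise traversal).

103.25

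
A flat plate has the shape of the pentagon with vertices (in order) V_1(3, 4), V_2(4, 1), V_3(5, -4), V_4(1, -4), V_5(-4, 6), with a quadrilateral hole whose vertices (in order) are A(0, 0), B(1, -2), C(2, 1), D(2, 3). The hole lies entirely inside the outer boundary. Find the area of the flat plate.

42.5

Outer boundary:
Σ = (-13) + (-21) + (-16) + (-10) + (-34) = -94
Area = |Σ|/2 = 47.
Hole:
Σ = (0) + (5) + (4) + (0) = 9
Area = |Σ|/2 = 4.5.
Net area = 47 − 4.5 = 42.5.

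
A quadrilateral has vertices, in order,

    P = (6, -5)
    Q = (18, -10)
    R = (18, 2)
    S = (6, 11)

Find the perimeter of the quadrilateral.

56

|PQ| = √((12)² + (-5)²) = √169 = 13
|QR| = √((0)² + (12)²) = √144 = 12
|RS| = √((-12)² + (9)²) = √225 = 15
|SP| = √((0)² + (-16)²) = √256 = 16
Perimeter = 13 + 12 + 15 + 16 = 56.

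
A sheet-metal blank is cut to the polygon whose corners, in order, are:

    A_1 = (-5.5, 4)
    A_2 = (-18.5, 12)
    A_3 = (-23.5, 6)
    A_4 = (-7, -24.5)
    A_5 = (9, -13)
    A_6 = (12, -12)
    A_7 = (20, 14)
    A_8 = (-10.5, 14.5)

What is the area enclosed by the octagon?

1019.5

Apply the surveyor's formula: 2A = Σ (x_i·y_{i+1} − x_{i+1}·y_i), indices taken mod 8.
Cross-terms: 8, 171, 617.75, 311.5, 48, 408, 437, 37.75  ⇒  Σ = 2039
Area = |Σ|/2 = 1019.5.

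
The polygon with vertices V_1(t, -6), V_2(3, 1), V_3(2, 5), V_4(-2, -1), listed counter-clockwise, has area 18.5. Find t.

-7

Write out the shoelace sum; only the two edges meeting at V_1 involve t:
2·Area = [((-2)·(-6) − t·(-1)) + (t·1 − 3·(-6))] + 21
       = 2·t + 51 = 37
⇒ t = -7.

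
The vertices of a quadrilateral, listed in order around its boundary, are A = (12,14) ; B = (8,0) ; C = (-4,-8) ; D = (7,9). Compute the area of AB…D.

Apply the shoelace (surveyor's) formula: 2A = Σ (x_i·y_{i+1} − x_{i+1}·y_i), indices taken mod 4.
A→B: (12)(0) − (8)(14) = -112
B→C: (8)(-8) − (-4)(0) = -64
C→D: (-4)(9) − (7)(-8) = 20
D→A: (7)(14) − (12)(9) = -10
Σ = -166
Area = |Σ|/2 = 83.

83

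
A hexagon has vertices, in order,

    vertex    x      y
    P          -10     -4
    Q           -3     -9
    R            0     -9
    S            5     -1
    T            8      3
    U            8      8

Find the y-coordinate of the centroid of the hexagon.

-424/261

Apply the surveyor's formula. First the cross-terms c_i = x_i·y_{i+1} − x_{i+1}·y_i:
  78, 27, 45, 23, 40, 48  ⇒  2A = 261, A = 130.5.
Then Σ (y_i + y_{i+1})·c_i = -1272, so ȳ = -1272 / (6·130.5) = -424/261.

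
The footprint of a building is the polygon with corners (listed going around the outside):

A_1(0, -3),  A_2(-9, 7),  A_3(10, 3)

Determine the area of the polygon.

Σ = (-27) + (-97) + (-30) = -154
Area = |Σ|/2 = 77.

77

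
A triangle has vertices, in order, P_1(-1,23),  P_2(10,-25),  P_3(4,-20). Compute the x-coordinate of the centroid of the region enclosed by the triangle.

13/3

Apply the surveyor's formula. First the cross-terms c_i = x_i·y_{i+1} − x_{i+1}·y_i:
  -205, -100, 72  ⇒  2A = -233, A = -116.5.
Then Σ (x_i + x_{i+1})·c_i = -3029, so x̄ = -3029 / (6·(-116.5)) = 13/3.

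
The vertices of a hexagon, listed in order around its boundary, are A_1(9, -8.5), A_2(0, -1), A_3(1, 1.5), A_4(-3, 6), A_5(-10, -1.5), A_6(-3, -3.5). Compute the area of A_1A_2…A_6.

77.25

Apply the shoelace (surveyor's) formula: 2A = Σ (x_i·y_{i+1} − x_{i+1}·y_i), indices taken mod 6.
Σ = (-9) + (1) + (10.5) + (64.5) + (30.5) + (57) = 154.5
Area = |Σ|/2 = 77.25.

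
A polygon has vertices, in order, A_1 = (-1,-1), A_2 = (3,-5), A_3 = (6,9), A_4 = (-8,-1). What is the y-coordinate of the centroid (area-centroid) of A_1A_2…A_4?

347/207

Apply Gauss's area formula. First the cross-terms c_i = x_i·y_{i+1} − x_{i+1}·y_i:
  8, 57, 66, 7  ⇒  2A = 138, A = 69.
Then Σ (y_i + y_{i+1})·c_i = 694, so ȳ = 694 / (6·69) = 347/207.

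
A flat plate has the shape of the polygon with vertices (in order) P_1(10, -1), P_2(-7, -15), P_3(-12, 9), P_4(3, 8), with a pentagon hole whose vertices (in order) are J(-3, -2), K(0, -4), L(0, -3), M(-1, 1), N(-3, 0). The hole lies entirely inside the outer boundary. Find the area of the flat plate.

Outer boundary:
Apply the shoelace formula: 2A = Σ (x_i·y_{i+1} − x_{i+1}·y_i), indices taken mod 4.
Cross-terms: -157, -243, -123, -83  ⇒  Σ = -606
Area = |Σ|/2 = 303.
Hole:
Cross-terms: 12, 0, -3, 3, 6  ⇒  Σ = 18
Area = |Σ|/2 = 9.
Net area = 303 − 9 = 294.

294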